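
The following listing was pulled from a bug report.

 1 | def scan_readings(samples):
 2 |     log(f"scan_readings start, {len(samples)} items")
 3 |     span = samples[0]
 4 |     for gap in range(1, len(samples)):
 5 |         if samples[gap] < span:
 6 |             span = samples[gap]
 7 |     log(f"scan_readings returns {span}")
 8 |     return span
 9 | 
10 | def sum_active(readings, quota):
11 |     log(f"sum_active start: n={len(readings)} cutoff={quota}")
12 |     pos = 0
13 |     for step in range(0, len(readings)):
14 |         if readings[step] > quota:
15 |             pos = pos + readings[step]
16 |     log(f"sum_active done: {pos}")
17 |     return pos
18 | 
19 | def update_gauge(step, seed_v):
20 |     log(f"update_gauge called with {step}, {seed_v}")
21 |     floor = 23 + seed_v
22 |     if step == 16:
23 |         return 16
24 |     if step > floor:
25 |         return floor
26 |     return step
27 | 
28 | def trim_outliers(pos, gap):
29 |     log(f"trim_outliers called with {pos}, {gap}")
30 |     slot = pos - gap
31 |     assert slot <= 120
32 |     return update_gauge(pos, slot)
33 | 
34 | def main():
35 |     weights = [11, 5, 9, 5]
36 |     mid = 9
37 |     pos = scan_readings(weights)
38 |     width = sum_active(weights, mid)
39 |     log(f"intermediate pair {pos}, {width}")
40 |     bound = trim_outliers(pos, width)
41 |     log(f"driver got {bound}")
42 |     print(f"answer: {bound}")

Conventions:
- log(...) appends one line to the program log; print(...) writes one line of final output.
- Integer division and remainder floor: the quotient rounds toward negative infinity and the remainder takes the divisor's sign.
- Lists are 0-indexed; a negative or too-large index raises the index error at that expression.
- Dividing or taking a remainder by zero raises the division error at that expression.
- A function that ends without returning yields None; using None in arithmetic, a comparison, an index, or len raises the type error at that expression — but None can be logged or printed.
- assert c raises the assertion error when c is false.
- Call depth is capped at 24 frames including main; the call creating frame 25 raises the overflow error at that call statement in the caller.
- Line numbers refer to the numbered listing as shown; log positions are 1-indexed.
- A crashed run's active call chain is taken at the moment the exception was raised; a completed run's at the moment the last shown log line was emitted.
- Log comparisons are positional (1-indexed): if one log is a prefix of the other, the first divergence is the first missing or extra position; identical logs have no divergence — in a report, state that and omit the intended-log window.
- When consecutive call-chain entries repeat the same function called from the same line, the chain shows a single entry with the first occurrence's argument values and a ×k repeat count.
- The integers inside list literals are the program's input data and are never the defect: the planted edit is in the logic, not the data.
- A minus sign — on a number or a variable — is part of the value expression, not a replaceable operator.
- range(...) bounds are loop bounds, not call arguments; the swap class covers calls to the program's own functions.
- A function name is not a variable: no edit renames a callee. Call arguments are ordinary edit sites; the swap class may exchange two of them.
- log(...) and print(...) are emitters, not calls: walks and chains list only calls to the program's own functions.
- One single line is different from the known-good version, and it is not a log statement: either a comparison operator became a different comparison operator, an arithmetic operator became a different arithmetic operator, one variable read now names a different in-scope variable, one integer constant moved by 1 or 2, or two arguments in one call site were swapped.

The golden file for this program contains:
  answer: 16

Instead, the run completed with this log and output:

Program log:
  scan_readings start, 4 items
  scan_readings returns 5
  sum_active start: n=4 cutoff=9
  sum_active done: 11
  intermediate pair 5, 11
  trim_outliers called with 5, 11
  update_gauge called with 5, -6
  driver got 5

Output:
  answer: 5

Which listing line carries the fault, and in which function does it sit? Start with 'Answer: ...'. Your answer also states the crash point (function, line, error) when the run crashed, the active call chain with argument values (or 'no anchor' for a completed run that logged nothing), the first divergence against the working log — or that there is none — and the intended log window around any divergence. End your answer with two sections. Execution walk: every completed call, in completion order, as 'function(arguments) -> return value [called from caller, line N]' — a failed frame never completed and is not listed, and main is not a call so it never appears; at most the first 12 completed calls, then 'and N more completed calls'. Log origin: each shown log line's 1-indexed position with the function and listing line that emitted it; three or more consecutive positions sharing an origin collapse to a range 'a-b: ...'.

Answer: the defect is in update_gauge at line 22.
Key fact: The earliest visible damage is log position 8 — 'driver got 5' rather than the intended 'driver got 16'.
Call chain: main.
First divergence: position 8 — the shown line 'driver got 5' should read 'driver got 16'.
Intended log window:
  6: trim_outliers called with 5, 11
  7: update_gauge called with 5, -6
  8: driver got 16
Execution walk:
  scan_readings([11, 5, 9, 5]) -> 5  [called from main, line 37]
  sum_active([11, 5, 9, 5], 9) -> 11  [called from main, line 38]
  update_gauge(5, -6) -> 5  [called from trim_outliers, line 32]
  trim_outliers(5, 11) -> 5  [called from main, line 40]
Log origins:
  1 — scan_readings, line 2
  2 — scan_readings, line 7
  3 — sum_active, line 11
  4 — sum_active, line 16
  5 — main, line 39
  6 — trim_outliers, line 29
  7 — update_gauge, line 20
  8 — main, line 41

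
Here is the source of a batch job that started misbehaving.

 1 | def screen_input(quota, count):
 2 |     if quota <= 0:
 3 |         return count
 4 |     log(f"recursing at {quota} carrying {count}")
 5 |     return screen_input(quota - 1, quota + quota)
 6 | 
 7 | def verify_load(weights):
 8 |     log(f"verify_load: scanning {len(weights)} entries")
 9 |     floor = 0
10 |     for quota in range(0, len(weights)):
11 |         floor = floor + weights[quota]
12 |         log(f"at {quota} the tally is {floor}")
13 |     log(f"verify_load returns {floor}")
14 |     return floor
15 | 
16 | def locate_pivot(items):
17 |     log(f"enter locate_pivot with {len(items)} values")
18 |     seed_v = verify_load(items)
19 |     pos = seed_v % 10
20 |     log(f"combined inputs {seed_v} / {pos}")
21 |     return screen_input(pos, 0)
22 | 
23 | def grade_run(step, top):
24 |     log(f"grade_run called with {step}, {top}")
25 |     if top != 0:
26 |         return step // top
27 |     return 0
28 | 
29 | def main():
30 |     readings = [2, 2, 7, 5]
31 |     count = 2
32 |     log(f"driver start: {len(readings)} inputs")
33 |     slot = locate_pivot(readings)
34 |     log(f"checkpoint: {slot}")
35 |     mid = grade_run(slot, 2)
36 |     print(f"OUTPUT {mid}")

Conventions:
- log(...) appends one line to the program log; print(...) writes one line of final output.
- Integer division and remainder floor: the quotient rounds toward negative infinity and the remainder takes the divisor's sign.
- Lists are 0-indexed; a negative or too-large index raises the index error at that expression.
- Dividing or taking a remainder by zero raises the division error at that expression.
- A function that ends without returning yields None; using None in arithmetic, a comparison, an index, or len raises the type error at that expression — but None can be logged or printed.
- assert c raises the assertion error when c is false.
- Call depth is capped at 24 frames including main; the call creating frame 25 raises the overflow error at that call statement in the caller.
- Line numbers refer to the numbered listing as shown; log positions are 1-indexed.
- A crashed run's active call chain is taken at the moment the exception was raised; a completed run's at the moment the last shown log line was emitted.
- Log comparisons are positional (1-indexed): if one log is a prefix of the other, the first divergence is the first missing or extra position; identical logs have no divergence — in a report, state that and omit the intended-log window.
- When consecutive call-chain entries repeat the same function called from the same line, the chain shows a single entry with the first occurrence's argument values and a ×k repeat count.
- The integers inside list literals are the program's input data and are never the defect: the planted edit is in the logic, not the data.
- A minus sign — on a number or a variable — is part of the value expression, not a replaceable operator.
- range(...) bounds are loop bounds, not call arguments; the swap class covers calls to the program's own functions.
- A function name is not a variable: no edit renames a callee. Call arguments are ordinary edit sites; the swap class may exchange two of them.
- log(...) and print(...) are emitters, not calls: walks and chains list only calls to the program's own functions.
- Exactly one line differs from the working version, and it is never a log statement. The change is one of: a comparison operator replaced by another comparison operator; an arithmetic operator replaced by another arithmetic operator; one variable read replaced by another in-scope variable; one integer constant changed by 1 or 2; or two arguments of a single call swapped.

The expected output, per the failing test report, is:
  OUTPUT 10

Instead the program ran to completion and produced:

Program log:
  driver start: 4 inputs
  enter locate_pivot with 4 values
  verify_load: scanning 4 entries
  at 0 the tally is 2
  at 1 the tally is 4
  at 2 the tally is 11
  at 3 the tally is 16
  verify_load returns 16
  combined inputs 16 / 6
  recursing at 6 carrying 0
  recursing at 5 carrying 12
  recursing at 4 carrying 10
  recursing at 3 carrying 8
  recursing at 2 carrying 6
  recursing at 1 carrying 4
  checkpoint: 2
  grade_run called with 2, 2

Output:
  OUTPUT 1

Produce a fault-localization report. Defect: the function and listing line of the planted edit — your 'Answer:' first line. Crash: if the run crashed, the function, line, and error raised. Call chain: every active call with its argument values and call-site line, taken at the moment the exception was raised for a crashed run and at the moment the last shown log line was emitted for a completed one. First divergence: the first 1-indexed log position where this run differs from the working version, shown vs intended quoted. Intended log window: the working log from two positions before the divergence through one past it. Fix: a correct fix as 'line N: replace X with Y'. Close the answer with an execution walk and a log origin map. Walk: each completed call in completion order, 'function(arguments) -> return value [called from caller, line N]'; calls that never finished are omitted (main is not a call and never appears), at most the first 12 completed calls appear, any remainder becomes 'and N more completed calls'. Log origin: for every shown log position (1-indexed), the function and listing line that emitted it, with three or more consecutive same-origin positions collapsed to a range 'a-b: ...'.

Answer: the defect is in screen_input at line 5.
The tell: Log line 11 is where behavior first shows: 'recursing at 5 carrying 12' appears instead of 'recursing at 5 carrying 6'.
Call chain: main -> grade_run(2, 2) (called at line 35).
First divergence: position 11; shown 'recursing at 5 carrying 12' vs intended 'recursing at 5 carrying 6'.
Intended log window:
  9: combined inputs 16 / 6
  10: recursing at 6 carrying 0
  11: recursing at 5 carrying 6
  12: recursing at 4 carrying 11
Execution walk:
  verify_load([2, 2, 7, 5]) -> 16  [called from locate_pivot, line 18]
  screen_input(0, 2) -> 2  [called from screen_input, line 5]
  screen_input(1, 4) -> 2  [called from screen_input, line 5]
  screen_input(2, 6) -> 2  [called from screen_input, line 5]
  screen_input(3, 8) -> 2  [called from screen_input, line 5]
  screen_input(4, 10) -> 2  [called from screen_input, line 5]
  screen_input(5, 12) -> 2  [called from screen_input, line 5]
  screen_input(6, 0) -> 2  [called from locate_pivot, line 21]
  locate_pivot([2, 2, 7, 5]) -> 2  [called from main, line 33]
  grade_run(2, 2) -> 1  [called from main, line 35]
Log origin:
  1: logged in main at line 32
  2: logged in locate_pivot at line 17
  3: logged in verify_load at line 8
  4-7: logged in verify_load at line 12
  8: logged in verify_load at line 13
  9: logged in locate_pivot at line 20
  10-15: logged in screen_input at line 4
  16: logged in main at line 34
  17: logged in grade_run at line 24
A correct fix: line 5: replace `quota + quota` with `count + quota`.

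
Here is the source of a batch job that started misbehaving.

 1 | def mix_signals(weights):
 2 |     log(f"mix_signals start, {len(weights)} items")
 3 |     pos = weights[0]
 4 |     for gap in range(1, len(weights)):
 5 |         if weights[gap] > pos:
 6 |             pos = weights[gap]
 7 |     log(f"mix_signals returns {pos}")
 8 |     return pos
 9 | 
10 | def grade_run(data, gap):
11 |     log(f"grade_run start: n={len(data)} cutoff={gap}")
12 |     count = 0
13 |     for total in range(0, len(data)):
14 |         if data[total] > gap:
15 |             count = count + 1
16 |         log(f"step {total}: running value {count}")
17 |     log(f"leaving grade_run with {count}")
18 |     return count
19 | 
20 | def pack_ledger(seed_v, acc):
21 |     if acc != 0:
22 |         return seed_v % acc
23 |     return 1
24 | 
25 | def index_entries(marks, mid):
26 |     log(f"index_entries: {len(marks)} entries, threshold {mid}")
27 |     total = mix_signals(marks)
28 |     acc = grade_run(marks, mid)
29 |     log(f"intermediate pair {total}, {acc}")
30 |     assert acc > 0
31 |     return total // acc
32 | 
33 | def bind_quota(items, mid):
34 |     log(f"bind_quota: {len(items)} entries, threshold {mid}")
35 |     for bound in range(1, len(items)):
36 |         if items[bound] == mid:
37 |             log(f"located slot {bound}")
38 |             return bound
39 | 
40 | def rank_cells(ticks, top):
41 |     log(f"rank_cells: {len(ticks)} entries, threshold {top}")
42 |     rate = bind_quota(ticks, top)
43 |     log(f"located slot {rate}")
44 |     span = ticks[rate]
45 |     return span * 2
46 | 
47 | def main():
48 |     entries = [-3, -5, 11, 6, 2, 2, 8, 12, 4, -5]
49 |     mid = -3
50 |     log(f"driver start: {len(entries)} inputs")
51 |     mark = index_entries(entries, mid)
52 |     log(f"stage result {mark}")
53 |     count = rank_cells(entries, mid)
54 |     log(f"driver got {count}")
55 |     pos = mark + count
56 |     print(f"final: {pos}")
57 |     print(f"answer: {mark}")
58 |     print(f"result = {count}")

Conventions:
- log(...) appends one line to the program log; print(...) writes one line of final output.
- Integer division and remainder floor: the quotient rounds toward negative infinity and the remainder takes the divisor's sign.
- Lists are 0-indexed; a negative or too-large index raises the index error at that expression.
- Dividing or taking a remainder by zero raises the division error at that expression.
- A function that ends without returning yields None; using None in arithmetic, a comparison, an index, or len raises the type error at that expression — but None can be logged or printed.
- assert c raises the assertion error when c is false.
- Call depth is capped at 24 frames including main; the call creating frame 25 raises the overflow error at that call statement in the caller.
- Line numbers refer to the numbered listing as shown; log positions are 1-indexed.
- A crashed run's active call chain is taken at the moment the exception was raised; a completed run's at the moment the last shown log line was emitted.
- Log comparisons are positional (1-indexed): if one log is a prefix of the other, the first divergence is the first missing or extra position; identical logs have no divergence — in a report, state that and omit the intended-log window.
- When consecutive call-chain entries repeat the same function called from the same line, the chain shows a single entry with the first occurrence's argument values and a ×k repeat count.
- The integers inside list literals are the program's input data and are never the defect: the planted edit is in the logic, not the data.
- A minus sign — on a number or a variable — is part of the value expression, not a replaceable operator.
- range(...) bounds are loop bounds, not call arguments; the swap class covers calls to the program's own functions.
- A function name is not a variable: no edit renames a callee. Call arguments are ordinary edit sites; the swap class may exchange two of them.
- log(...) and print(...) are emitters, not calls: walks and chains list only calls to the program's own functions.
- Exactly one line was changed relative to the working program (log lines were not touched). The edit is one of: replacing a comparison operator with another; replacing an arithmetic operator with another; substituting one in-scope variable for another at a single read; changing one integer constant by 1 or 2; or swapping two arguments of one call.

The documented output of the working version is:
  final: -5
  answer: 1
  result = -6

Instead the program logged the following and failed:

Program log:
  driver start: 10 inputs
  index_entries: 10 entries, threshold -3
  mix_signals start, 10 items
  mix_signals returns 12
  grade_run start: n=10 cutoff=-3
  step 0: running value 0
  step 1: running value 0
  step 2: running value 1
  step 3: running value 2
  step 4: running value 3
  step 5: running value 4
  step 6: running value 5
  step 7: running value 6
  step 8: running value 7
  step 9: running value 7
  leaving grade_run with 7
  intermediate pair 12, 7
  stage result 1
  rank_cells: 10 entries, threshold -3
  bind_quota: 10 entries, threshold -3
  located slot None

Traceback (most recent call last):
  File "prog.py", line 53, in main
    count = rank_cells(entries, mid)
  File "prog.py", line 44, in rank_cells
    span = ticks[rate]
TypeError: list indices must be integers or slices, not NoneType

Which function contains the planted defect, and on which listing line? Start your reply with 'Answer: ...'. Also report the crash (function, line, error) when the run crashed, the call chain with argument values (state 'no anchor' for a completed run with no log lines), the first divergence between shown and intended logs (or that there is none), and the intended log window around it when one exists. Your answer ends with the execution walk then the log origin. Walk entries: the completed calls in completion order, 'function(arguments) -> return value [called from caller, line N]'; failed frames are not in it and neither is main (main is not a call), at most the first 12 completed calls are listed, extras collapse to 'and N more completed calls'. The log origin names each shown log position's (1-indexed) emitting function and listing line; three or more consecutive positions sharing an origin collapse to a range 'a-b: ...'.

Answer: the defect is in bind_quota at line 35.
The tell: Log line 21 is where behavior first shows: 'located slot None' appears instead of 'located slot 0'.
Crash: rank_cells, line 44, TypeError.
Call chain: main -> rank_cells([-3, -5, 11, 6, 2, 2, 8, 12, 4, -5], -3) (called at line 53).
First divergence: at position 21 the run shows 'located slot None' where the working version logs 'located slot 0'.
Intended log window:
  19: rank_cells: 10 entries, threshold -3
  20: bind_quota: 10 entries, threshold -3
  21: located slot 0
  22: located slot 0
Execution walk:
  mix_signals([-3, -5, 11, 6, 2, 2, 8, 12, 4, -5]) -> 12  [called from index_entries, line 27]
  grade_run([-3, -5, 11, 6, 2, 2, 8, 12, 4, -5], -3) -> 7  [called from index_entries, line 28]
  index_entries([-3, -5, 11, 6, 2, 2, 8, 12, 4, -5], -3) -> 1  [called from main, line 51]
  bind_quota([-3, -5, 11, 6, 2, 2, 8, 12, 4, -5], -3) -> None  [called from rank_cells, line 42]
Log line origins:
  1: logged in main at line 50
  2: logged in index_entries at line 26
  3: logged in mix_signals at line 2
  4: logged in mix_signals at line 7
  5: logged in grade_run at line 11
  6-15: logged in grade_run at line 16
  16: logged in grade_run at line 17
  17: logged in index_entries at line 29
  18: logged in main at line 52
  19: logged in rank_cells at line 41
  20: logged in bind_quota at line 34
  21: logged in rank_cells at line 43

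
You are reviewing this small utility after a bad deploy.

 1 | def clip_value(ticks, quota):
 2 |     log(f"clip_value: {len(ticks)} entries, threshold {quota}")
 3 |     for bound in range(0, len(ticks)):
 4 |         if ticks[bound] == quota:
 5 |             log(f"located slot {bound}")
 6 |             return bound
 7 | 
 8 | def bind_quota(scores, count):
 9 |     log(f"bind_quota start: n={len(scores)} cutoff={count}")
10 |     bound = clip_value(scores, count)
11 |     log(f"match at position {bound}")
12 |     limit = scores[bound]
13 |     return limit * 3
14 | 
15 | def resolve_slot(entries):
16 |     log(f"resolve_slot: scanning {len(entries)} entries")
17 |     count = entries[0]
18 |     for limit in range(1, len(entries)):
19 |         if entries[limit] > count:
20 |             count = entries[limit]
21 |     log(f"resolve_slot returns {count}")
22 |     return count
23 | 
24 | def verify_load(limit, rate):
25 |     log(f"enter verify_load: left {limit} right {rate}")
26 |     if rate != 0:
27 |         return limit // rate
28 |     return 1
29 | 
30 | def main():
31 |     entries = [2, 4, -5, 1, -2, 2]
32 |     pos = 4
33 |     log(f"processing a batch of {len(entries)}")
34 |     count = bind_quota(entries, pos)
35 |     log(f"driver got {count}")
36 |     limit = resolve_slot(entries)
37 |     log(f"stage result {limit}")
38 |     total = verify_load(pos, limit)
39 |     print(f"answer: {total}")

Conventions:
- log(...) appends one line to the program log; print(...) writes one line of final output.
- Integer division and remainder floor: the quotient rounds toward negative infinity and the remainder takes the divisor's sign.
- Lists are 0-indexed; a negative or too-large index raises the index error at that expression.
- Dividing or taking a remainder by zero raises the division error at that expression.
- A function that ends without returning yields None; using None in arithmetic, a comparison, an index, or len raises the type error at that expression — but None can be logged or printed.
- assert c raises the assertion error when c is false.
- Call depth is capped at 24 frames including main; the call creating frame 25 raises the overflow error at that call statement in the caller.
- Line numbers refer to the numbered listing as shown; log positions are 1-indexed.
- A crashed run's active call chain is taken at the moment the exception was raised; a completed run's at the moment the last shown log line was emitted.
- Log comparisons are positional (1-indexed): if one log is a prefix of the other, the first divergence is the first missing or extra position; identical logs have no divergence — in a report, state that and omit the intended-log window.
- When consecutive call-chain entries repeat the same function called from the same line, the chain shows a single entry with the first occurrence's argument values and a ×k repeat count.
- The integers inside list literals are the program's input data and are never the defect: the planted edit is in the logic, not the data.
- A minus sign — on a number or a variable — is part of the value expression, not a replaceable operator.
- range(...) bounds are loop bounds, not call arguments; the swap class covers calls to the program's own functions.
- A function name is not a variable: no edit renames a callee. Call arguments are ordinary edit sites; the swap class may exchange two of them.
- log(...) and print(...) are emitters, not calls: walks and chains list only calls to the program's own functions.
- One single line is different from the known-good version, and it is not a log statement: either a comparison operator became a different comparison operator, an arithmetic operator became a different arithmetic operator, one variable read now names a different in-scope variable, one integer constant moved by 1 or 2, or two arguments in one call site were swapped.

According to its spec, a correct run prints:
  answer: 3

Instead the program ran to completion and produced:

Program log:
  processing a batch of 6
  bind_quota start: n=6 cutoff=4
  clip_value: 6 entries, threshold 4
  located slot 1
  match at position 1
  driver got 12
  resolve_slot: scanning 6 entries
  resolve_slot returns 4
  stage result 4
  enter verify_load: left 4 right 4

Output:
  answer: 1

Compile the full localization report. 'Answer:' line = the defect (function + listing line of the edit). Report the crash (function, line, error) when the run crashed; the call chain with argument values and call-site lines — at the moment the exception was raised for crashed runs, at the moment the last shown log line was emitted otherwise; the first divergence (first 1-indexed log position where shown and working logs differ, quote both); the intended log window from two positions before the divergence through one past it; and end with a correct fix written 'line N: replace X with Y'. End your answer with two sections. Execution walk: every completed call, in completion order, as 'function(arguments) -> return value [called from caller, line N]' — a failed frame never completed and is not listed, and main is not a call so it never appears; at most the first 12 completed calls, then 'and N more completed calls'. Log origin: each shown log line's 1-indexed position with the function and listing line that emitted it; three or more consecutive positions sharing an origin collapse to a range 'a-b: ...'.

Answer: the defect is in main at line 38.
Key fact: Position 10 is the first bad log line: 'enter verify_load: left 4 right 4' should read 'enter verify_load: left 12 right 4'.
Call chain: main -> verify_load(4, 4) (called at line 38).
First divergence: at position 10 the run shows 'enter verify_load: left 4 right 4' where the working version logs 'enter verify_load: left 12 right 4'.
Intended log window:
  8: resolve_slot returns 4
  9: stage result 4
  10: enter verify_load: left 12 right 4
Execution walk:
  clip_value([2, 4, -5, 1, -2, 2], 4) -> 1  [called from bind_quota, line 10]
  bind_quota([2, 4, -5, 1, -2, 2], 4) -> 12  [called from main, line 34]
  resolve_slot([2, 4, -5, 1, -2, 2]) -> 4  [called from main, line 36]
  verify_load(4, 4) -> 1  [called from main, line 38]
Origin of each log line:
  1 — main, line 33
  2 — bind_quota, line 9
  3 — clip_value, line 2
  4 — clip_value, line 5
  5 — bind_quota, line 11
  6 — main, line 35
  7 — resolve_slot, line 16
  8 — resolve_slot, line 21
  9 — main, line 37
  10 — verify_load, line 25
A correct fix: line 38: replace `pos` with `count`.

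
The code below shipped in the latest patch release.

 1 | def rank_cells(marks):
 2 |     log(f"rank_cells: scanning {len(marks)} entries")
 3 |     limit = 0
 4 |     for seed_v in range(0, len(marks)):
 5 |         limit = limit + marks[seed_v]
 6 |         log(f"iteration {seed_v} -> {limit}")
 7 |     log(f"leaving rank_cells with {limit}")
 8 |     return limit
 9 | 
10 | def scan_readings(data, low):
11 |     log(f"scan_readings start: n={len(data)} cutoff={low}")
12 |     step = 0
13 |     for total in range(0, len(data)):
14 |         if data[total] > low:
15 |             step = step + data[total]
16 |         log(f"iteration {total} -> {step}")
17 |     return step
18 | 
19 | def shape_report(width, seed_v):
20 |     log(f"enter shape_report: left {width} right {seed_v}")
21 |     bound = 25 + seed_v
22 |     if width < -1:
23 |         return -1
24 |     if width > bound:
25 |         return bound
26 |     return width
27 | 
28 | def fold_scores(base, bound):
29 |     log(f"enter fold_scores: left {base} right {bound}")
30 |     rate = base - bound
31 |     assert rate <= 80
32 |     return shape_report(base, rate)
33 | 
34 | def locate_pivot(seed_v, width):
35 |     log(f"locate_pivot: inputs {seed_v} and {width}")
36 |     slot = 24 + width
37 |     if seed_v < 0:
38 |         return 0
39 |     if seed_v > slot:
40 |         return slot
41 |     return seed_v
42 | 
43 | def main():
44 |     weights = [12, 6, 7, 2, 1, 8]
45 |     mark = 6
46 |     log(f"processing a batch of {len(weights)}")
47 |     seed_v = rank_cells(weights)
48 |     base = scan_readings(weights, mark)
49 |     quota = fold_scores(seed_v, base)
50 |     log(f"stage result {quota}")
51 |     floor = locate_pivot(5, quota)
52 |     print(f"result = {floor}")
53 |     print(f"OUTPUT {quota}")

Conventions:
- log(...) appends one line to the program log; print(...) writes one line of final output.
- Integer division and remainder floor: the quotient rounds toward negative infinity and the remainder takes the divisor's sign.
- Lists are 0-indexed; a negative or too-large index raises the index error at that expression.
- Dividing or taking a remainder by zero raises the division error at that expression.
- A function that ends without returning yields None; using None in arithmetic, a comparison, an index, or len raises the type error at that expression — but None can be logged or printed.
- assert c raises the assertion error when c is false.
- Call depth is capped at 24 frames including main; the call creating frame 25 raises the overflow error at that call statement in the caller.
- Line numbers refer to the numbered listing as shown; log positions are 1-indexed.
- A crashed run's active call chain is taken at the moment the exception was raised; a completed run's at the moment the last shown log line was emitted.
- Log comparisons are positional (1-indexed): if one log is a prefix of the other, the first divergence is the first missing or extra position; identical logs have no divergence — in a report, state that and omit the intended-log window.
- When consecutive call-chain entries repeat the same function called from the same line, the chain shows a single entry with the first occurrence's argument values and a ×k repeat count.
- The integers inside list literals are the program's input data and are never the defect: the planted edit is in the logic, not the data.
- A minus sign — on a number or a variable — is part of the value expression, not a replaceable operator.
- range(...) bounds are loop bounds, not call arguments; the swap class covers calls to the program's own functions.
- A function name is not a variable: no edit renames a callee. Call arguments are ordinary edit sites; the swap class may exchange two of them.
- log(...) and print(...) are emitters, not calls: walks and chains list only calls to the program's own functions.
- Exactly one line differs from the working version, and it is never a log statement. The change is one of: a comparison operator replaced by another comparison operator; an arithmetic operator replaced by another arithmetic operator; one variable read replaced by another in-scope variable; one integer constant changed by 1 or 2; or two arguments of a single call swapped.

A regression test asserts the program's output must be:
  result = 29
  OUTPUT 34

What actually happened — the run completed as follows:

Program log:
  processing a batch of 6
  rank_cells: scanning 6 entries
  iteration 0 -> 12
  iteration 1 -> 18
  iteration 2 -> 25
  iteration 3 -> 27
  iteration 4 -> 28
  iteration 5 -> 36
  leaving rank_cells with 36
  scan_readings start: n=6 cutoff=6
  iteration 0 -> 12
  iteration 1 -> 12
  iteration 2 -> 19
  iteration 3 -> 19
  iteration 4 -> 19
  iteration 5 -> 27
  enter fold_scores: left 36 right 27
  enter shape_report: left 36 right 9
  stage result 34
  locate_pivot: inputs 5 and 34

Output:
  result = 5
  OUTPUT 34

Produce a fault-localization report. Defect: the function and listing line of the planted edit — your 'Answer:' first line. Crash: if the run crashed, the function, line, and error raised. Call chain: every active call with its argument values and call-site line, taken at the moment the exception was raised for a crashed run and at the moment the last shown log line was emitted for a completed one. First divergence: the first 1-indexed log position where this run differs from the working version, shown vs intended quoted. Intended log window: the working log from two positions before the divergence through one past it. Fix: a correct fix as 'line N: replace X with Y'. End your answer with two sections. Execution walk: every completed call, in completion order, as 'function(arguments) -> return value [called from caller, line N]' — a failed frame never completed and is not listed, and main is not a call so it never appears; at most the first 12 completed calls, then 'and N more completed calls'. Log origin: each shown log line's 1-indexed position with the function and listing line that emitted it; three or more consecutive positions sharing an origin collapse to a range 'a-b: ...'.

Answer: the defect is in main at line 51.
Key observation: The earliest visible damage is log position 20 — 'locate_pivot: inputs 5 and 34' rather than the intended 'locate_pivot: inputs 34 and 5'.
Call chain: main -> locate_pivot(5, 34) (called at line 51).
First divergence: position 20 — the shown line 'locate_pivot: inputs 5 and 34' should read 'locate_pivot: inputs 34 and 5'.
Intended log window:
  18: enter shape_report: left 36 right 9
  19: stage result 34
  20: locate_pivot: inputs 34 and 5
Execution walk:
  rank_cells([12, 6, 7, 2, 1, 8]) -> 36  [called from main, line 47]
  scan_readings([12, 6, 7, 2, 1, 8], 6) -> 27  [called from main, line 48]
  shape_report(36, 9) -> 34  [called from fold_scores, line 32]
  fold_scores(36, 27) -> 34  [called from main, line 49]
  locate_pivot(5, 34) -> 5  [called from main, line 51]
Log origin:
  1 — main, line 46
  2 — rank_cells, line 2
  3-8 — rank_cells, line 6
  9 — rank_cells, line 7
  10 — scan_readings, line 11
  11-16 — scan_readings, line 16
  17 — fold_scores, line 29
  18 — shape_report, line 20
  19 — main, line 50
  20 — locate_pivot, line 35
A correct fix: line 51: replace `locate_pivot(5, quota)` with `locate_pivot(quota, 5)`.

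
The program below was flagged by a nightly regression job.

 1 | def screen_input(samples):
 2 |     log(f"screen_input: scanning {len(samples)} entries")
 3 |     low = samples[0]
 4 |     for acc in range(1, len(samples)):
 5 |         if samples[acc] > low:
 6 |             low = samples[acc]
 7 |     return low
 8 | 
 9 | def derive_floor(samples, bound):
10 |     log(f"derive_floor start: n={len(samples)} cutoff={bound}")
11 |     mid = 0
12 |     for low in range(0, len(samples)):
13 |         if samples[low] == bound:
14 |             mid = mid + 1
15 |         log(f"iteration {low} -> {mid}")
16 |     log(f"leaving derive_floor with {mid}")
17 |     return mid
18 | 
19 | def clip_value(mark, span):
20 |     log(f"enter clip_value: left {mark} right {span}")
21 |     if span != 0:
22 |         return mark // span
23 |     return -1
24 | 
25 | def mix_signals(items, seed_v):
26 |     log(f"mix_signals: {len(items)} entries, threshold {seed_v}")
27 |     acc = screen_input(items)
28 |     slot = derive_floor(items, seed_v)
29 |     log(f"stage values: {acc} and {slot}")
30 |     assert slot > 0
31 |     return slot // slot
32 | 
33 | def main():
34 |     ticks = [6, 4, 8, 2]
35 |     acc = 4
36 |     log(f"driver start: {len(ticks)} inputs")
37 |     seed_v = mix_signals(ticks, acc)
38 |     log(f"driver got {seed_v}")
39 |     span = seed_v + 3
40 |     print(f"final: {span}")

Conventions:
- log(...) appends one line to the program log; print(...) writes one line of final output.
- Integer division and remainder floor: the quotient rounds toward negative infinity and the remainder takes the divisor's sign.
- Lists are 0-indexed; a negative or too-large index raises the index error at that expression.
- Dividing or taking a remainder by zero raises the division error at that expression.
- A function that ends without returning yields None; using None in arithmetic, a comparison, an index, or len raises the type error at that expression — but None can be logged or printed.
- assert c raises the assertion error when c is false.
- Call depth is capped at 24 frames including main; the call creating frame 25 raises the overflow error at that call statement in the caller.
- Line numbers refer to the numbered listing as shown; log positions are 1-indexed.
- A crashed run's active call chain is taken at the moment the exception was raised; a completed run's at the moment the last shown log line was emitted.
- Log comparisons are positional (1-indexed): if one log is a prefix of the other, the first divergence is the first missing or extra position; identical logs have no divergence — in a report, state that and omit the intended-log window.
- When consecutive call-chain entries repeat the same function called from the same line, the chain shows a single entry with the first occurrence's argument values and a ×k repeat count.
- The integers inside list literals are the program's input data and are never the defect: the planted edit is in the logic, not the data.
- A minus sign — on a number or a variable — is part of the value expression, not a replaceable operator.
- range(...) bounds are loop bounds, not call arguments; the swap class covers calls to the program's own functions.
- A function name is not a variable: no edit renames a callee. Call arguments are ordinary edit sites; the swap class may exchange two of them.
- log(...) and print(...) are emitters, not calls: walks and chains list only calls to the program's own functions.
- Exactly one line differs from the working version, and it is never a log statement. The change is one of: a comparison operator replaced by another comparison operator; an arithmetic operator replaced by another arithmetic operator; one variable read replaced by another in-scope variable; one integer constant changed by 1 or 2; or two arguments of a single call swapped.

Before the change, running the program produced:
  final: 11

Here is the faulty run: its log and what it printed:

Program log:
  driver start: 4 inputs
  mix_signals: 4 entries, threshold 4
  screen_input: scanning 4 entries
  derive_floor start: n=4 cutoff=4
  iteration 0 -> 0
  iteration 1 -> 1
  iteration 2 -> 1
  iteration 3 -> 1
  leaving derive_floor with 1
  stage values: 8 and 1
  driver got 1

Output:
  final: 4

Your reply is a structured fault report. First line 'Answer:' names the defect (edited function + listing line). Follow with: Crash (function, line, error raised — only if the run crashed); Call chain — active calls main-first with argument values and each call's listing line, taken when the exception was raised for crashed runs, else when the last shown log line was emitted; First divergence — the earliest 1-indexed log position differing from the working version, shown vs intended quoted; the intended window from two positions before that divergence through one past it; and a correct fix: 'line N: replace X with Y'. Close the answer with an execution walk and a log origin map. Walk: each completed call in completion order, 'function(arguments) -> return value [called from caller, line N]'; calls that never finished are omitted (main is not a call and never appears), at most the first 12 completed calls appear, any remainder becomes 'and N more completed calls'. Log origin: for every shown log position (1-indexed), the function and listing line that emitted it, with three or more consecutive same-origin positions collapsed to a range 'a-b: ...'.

Answer: the defect is in mix_signals at line 31.
The tell: Log line 11 is where behavior first shows: 'driver got 1' appears instead of 'driver got 8'.
Call chain: main.
First divergence: position 11 — shown 'driver got 1', intended 'driver got 8'.
Intended log window:
  9: leaving derive_floor with 1
  10: stage values: 8 and 1
  11: driver got 8
Execution walk:
  screen_input([6, 4, 8, 2]) -> 8  [called from mix_signals, line 27]
  derive_floor([6, 4, 8, 2], 4) -> 1  [called from mix_signals, line 28]
  mix_signals([6, 4, 8, 2], 4) -> 1  [called from main, line 37]
Log line origins:
  1: logged in main at line 36
  2: logged in mix_signals at line 26
  3: logged in screen_input at line 2
  4: logged in derive_floor at line 10
  5-8: logged in derive_floor at line 15
  9: logged in derive_floor at line 16
  10: logged in mix_signals at line 29
  11: logged in main at line 38
A correct fix: line 31: replace `slot // slot` with `acc // slot`.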